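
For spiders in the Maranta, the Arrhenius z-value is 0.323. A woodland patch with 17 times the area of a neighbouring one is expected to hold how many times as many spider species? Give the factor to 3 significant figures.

2.50

S₂/S₁ = (A₂/A₁)^z = 17^0.323
ln(S₂/S₁) = 0.323 × ln 17 = 0.323 × 2.8332 = 0.9151
S₂/S₁ = e^0.9151 ≈ 2.497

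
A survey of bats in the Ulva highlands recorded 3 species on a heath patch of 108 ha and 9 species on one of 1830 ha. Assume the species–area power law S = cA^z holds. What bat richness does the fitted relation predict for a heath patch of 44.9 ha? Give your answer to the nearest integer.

z = ln(9/3) / ln(1830/108) = 1.0986 / 2.8299 = 0.3882
c = 3 / 108^0.3882 = 3 / 6.157 = 0.4872
S₃ = 0.4872 × 44.9^0.3882 = 0.4872 × 4.379 ≈ 2.134

2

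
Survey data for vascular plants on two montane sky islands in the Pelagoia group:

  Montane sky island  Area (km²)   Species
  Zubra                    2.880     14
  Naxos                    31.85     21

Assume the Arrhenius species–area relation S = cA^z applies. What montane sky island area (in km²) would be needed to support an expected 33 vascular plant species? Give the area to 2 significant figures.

z = ln(21/14) / ln(31.85/2.88) = 0.4055 / 2.4032 = 0.1687
c = 14 / 2.88^0.1687 = 14 / 1.195 = 11.71
A = (33/11.71)^(1/0.1687) ⇒ ln A = ln(2.818)/0.1687 = 6.1400
A = e^6.1400 ≈ 464.1 km²

460 km²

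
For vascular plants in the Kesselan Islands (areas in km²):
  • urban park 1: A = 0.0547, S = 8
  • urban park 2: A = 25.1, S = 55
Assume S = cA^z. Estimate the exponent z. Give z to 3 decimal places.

0.315

Taking logs: ln S = ln c + z ln A, so z = (ln S₂ − ln S₁)/(ln A₂ − ln A₁).
z = ln(55/8) / ln(25.1/0.0547) = ln(6.875) / ln(458.9) = 1.9279 / 6.1288 = 0.3146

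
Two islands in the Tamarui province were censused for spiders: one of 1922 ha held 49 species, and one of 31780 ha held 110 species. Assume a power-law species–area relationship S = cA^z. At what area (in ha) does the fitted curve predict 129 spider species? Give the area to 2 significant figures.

55000 ha

z = ln(110/49) / ln(31780/1922) = 0.8087 / 2.8055 = 0.2882
c = 49 / 1922^0.2882 = 49 / 8.841 = 5.542
A = (129/5.542)^(1/0.2882) ⇒ ln A = ln(23.28)/0.2882 = 10.9194
A = e^10.9194 ≈ 55235 ha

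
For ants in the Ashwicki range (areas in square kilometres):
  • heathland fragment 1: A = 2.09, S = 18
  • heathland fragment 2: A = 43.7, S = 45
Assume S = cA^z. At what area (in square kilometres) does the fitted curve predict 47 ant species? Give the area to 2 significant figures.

50 square kilometres

z = ln(45/18) / ln(43.7/2.09) = 0.9163 / 3.0402 = 0.3014
c = 18 / 2.09^0.3014 = 18 / 1.249 = 14.41
A = (47/14.41)^(1/0.3014) ⇒ ln A = ln(3.261)/0.3014 = 3.9216
A = e^3.9216 ≈ 50.48 square kilometres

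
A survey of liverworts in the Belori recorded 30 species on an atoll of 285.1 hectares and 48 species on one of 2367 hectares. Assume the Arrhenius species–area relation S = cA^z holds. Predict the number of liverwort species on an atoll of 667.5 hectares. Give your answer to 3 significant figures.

36.2

z = ln(48/30) / ln(2367/285.1) = 0.4700 / 2.1165 = 0.2221
c = 30 / 285.1^0.2221 = 30 / 3.509 = 8.55
S₃ = 8.55 × 667.5^0.2221 = 8.55 × 4.238 ≈ 36.24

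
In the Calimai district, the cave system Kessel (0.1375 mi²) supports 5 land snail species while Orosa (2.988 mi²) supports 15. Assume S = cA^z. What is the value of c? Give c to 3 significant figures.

10.1

z = ln(S₂/S₁) / ln(A₂/A₁) = ln(15/5) / ln(2.988/0.1375) = 1.0986 / 3.0787 = 0.3568
c = S₁ / A₁^z = 5 / 0.1375^0.3568 = 5 / 0.4926 = 10.15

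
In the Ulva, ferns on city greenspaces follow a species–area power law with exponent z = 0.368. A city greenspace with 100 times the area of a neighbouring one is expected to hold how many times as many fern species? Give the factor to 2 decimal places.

S₂/S₁ = (A₂/A₁)^z = 100^0.368
ln(S₂/S₁) = 0.368 × ln 100 = 0.368 × 4.6052 = 1.6947
S₂/S₁ = e^1.6947 ≈ 5.445

5.45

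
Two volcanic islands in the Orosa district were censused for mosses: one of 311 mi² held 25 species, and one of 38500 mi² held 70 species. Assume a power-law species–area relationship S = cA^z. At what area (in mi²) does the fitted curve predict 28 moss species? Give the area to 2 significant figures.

z = ln(70/25) / ln(38500/311) = 1.0296 / 4.8186 = 0.2137
c = 25 / 311^0.2137 = 25 / 3.409 = 7.333
A = (28/7.333)^(1/0.2137) ⇒ ln A = ln(3.818)/0.2137 = 6.2702
A = e^6.2702 ≈ 528.6 mi²

530 mi²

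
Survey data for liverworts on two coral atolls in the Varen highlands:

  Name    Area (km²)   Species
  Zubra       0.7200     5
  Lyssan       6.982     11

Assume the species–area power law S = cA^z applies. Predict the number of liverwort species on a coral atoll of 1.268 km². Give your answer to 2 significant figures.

z = ln(11/5) / ln(6.982/0.72) = 0.7885 / 2.2718 = 0.3471
c = 5 / 0.72^0.3471 = 5 / 0.8922 = 5.604
S₃ = 5.604 × 1.268^0.3471 = 5.604 × 1.086 ≈ 6.085

6.1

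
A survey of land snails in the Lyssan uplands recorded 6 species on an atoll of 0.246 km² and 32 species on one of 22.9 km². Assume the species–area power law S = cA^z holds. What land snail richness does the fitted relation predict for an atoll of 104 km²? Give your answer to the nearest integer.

56

z = ln(32/6) / ln(22.9/0.246) = 1.6740 / 4.5336 = 0.3692
c = 6 / 0.246^0.3692 = 6 / 0.5958 = 10.07
S₃ = 10.07 × 104^0.3692 = 10.07 × 5.556 ≈ 55.95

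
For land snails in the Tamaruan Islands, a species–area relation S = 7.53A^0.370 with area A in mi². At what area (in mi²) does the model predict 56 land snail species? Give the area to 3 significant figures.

56 = 7.53 × A^0.37  ⇒  A^0.37 = 56/7.53 = 7.437
ln A = ln(7.437) / 0.37 = 2.0065 / 0.37 = 5.4229
A = e^5.4229 ≈ 226.5 mi²

227 mi²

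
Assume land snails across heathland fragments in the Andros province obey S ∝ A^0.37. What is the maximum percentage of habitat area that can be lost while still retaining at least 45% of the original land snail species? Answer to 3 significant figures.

Need (A_new/A_old)^0.37 = 0.45, so A_new/A_old = 0.45^(1/0.37) = 0.45^2.703
ln(A_new/A_old) = ln 0.45 / 0.37 = -0.7985 / 0.37 = -2.1581
A_new/A_old = e^-2.1581 ≈ 0.1155
Fraction that can be lost = 1 − 0.1155 = 0.8845

88.4%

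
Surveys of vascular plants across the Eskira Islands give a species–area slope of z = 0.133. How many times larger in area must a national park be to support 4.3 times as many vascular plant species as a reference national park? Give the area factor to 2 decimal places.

57932.29

(A₂/A₁)^0.133 = 4.3, so A₂/A₁ = 4.3^(1/0.133) = 4.3^7.519
ln(A₂/A₁) = ln 4.3 / 0.133 = 1.4586 / 0.133 = 10.9670
A₂/A₁ = e^10.9670 ≈ 57932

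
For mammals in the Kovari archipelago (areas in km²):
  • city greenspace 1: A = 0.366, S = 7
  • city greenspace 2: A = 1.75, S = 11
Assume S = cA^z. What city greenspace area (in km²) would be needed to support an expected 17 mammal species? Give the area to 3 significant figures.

7.90 km²

z = ln(11/7) / ln(1.75/0.366) = 0.4520 / 1.5647 = 0.2889
c = 7 / 0.366^0.2889 = 7 / 0.748 = 9.358
A = (17/9.358)^(1/0.2889) ⇒ ln A = ln(1.817)/0.2889 = 2.0667
A = e^2.0667 ≈ 7.898 km²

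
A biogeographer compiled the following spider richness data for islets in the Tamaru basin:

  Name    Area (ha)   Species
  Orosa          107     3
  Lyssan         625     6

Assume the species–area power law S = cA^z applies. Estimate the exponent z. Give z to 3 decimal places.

Taking logs: ln S = ln c + z ln A, so z = (ln S₂ − ln S₁)/(ln A₂ − ln A₁).
z = ln(6/3) / ln(625/107) = ln(2) / ln(5.841) = 0.6931 / 1.7649 = 0.3927

0.393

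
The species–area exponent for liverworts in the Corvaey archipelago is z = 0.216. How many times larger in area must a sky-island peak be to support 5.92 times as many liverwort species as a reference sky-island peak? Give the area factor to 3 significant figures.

(A₂/A₁)^0.216 = 5.92, so A₂/A₁ = 5.92^(1/0.216) = 5.92^4.63
ln(A₂/A₁) = ln 5.92 / 0.216 = 1.7783 / 0.216 = 8.2330
A₂/A₁ = e^8.2330 ≈ 3763

3760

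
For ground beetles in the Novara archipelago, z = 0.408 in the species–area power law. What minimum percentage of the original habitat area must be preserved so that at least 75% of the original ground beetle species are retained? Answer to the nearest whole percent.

49%

Need (A_new/A_old)^0.408 = 0.75, so A_new/A_old = 0.75^(1/0.408) = 0.75^2.451
ln(A_new/A_old) = ln 0.75 / 0.408 = -0.2877 / 0.408 = -0.7051
A_new/A_old = e^-0.7051 ≈ 0.4941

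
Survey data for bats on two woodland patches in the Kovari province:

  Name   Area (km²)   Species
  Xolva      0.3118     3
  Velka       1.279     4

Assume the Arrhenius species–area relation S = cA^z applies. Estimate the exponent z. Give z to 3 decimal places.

Taking logs: ln S = ln c + z ln A, so z = (ln S₂ − ln S₁)/(ln A₂ − ln A₁).
z = ln(4/3) / ln(1.279/0.3118) = ln(1.333) / ln(4.102) = 0.2877 / 1.4115 = 0.2038

0.204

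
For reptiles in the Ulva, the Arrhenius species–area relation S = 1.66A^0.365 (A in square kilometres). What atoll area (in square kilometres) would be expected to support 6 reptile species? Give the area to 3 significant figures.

33.8 square kilometres

6 = 1.66 × A^0.365  ⇒  A^0.365 = 6/1.66 = 3.614
ln A = ln(3.614) / 0.365 = 1.2849 / 0.365 = 3.5204
A = e^3.5204 ≈ 33.8 square kilometres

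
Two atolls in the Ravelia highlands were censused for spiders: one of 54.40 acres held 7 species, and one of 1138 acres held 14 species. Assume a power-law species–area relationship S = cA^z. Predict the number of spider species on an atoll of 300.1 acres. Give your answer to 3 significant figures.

10.3

z = ln(14/7) / ln(1138/54.4) = 0.6931 / 3.0407 = 0.2280
c = 7 / 54.4^0.2280 = 7 / 2.487 = 2.815
S₃ = 2.815 × 300.1^0.2280 = 2.815 × 3.67 ≈ 10.33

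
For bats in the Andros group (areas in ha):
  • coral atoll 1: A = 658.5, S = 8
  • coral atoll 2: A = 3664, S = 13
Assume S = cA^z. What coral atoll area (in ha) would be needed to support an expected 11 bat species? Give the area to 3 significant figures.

z = ln(13/8) / ln(3664/658.5) = 0.4855 / 1.7163 = 0.2829
c = 8 / 658.5^0.2829 = 8 / 6.27 = 1.276
A = (11/1.276)^(1/0.2829) ⇒ ln A = ln(8.622)/0.2829 = 7.6157
A = e^7.6157 ≈ 2030 ha

2030 ha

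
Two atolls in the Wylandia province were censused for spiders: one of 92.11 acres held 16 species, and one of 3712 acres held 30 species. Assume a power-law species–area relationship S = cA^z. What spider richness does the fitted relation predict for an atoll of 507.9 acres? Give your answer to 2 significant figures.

21

z = ln(30/16) / ln(3712/92.11) = 0.6286 / 3.6963 = 0.1701
c = 16 / 92.11^0.1701 = 16 / 2.158 = 7.414
S₃ = 7.414 × 507.9^0.1701 = 7.414 × 2.885 ≈ 21.39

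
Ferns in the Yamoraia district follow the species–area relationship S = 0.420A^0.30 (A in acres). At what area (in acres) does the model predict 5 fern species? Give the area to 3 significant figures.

3850 acres

5 = 0.42 × A^0.3  ⇒  A^0.3 = 5/0.42 = 11.9
ln A = ln(11.9) / 0.3 = 2.4769 / 0.3 = 8.2565
A = e^8.2565 ≈ 3852 acres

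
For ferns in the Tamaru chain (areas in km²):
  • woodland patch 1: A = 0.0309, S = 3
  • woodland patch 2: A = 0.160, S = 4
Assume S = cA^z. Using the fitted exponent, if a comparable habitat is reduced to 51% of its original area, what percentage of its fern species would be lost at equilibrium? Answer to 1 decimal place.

z = ln(4/3) / ln(0.16/0.0309) = 0.2877 / 1.6444 = 0.1749
S_new/S_old = (A_new/A_old)^z = 0.51^0.1749 = exp(0.1749 × -0.6733) = 0.8889
Fraction lost = 1 − 0.8889 = 0.1111

11.1%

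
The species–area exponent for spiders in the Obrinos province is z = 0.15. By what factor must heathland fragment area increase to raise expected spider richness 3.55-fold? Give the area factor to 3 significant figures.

(A₂/A₁)^0.15 = 3.55, so A₂/A₁ = 3.55^(1/0.15) = 3.55^6.667
ln(A₂/A₁) = ln 3.55 / 0.15 = 1.2669 / 0.15 = 8.4463
A₂/A₁ = e^8.4463 ≈ 4658

4660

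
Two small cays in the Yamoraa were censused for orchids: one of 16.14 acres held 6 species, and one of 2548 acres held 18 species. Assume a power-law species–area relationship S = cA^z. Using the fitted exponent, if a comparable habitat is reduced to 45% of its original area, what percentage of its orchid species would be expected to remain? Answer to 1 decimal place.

z = ln(18/6) / ln(2548/16.14) = 1.0986 / 5.0618 = 0.2170
S_new/S_old = (A_new/A_old)^z = 0.45^0.2170 = exp(0.2170 × -0.7985) = 0.8409

84.1%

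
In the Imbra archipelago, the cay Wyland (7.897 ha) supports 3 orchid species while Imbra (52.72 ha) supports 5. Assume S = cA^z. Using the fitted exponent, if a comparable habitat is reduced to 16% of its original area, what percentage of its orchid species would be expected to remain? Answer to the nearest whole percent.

z = ln(5/3) / ln(52.72/7.897) = 0.5108 / 1.8985 = 0.2691
S_new/S_old = (A_new/A_old)^z = 0.16^0.2691 = exp(0.2691 × -1.8326) = 0.6107

61%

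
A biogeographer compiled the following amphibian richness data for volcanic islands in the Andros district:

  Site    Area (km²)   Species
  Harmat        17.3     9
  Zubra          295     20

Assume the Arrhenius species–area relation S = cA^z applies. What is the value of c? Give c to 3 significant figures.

z = ln(S₂/S₁) / ln(A₂/A₁) = ln(20/9) / ln(295/17.3) = 0.7985 / 2.8363 = 0.2815
c = S₁ / A₁^z = 9 / 17.3^0.2815 = 9 / 2.231 = 4.034

4.03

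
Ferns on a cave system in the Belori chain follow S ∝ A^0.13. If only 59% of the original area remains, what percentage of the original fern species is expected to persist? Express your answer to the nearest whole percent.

S_new/S_old = (A_new/A_old)^z = 0.59^0.13
= exp(0.13 × ln 0.59) = exp(0.13 × -0.5276) = exp(-0.0686) ≈ 0.9337

93%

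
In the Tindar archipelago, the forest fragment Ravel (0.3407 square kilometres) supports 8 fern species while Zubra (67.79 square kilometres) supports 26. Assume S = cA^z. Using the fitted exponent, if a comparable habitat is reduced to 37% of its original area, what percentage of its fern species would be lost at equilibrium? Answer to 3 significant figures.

z = ln(26/8) / ln(67.79/0.3407) = 1.1787 / 5.2932 = 0.2227
S_new/S_old = (A_new/A_old)^z = 0.37^0.2227 = exp(0.2227 × -0.9943) = 0.8014
Fraction lost = 1 − 0.8014 = 0.1986

19.9%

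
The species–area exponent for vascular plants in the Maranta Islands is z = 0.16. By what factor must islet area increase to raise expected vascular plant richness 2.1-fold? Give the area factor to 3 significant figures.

(A₂/A₁)^0.16 = 2.1, so A₂/A₁ = 2.1^(1/0.16) = 2.1^6.25
ln(A₂/A₁) = ln 2.1 / 0.16 = 0.7419 / 0.16 = 4.6371
A₂/A₁ = e^4.6371 ≈ 103.2

103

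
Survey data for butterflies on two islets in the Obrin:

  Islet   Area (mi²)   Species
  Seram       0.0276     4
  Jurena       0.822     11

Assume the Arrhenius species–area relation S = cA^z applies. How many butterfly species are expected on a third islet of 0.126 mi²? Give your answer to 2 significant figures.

6.3

z = ln(11/4) / ln(0.822/0.0276) = 1.0116 / 3.3939 = 0.2981
c = 4 / 0.0276^0.2981 = 4 / 0.343 = 11.66
S₃ = 11.66 × 0.126^0.2981 = 11.66 × 0.5393 ≈ 6.29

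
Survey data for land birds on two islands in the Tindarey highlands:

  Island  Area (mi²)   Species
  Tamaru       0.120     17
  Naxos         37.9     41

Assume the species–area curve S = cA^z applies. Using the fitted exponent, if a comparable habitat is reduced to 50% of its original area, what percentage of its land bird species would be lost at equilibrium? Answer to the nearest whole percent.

z = ln(41/17) / ln(37.9/0.12) = 0.8804 / 5.7552 = 0.1530
S_new/S_old = (A_new/A_old)^z = 0.5^0.1530 = exp(0.1530 × -0.6931) = 0.8994
Fraction lost = 1 − 0.8994 = 0.1006

10%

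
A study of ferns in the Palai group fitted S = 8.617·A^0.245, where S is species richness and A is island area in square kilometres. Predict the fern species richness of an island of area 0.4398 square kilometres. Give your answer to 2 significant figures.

S = 8.617 × 0.4398^0.245
ln S = ln 8.617 + 0.245 × ln 0.4398 = 2.1537 + 0.245 × -0.8214 = 1.9525
S = e^1.9525 ≈ 7.046

7.0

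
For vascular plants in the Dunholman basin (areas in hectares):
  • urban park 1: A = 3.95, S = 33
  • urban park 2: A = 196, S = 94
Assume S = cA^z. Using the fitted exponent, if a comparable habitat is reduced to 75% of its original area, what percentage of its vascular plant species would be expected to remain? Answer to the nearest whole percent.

93%

z = ln(94/33) / ln(196/3.95) = 1.0468 / 3.9044 = 0.2681
S_new/S_old = (A_new/A_old)^z = 0.75^0.2681 = exp(0.2681 × -0.2877) = 0.9258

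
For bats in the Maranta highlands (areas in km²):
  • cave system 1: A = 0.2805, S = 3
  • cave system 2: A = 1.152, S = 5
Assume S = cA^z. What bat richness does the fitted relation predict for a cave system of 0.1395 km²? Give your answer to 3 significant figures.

z = ln(5/3) / ln(1.152/0.2805) = 0.5108 / 1.4127 = 0.3616
c = 3 / 0.2805^0.3616 = 3 / 0.6315 = 4.751
S₃ = 4.751 × 0.1395^0.3616 = 4.751 × 0.4905 ≈ 2.33

2.33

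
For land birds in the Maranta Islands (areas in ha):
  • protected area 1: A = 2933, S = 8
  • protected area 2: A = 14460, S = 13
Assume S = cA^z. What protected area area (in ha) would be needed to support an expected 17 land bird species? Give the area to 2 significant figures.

z = ln(13/8) / ln(14460/2933) = 0.4855 / 1.5954 = 0.3043
c = 8 / 2933^0.3043 = 8 / 11.36 = 0.7045
A = (17/0.7045)^(1/0.3043) ⇒ ln A = ln(24.13)/0.3043 = 10.4606
A = e^10.4606 ≈ 34914 ha

35000 ha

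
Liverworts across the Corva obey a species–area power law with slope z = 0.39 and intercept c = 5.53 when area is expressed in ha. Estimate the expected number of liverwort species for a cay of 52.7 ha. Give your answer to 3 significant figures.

26.0

S = 5.53 × 52.7^0.39
ln S = ln 5.53 + 0.39 × ln 52.7 = 1.7102 + 0.39 × 3.9646 = 3.2564
S = e^3.2564 ≈ 25.96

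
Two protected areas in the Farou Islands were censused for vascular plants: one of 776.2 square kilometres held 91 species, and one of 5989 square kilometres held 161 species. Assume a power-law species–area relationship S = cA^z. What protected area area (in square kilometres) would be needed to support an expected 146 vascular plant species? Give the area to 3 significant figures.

4220 square kilometres

z = ln(161/91) / ln(5989/776.2) = 0.5705 / 2.0433 = 0.2792
c = 91 / 776.2^0.2792 = 91 / 6.412 = 14.19
A = (146/14.19)^(1/0.2792) ⇒ ln A = ln(10.29)/0.2792 = 8.3474
A = e^8.3474 ≈ 4219 square kilometres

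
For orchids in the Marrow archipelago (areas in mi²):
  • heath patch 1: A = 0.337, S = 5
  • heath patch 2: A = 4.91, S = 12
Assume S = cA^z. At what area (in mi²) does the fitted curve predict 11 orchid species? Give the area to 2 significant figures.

z = ln(12/5) / ln(4.91/0.337) = 0.8755 / 2.6789 = 0.3268
c = 5 / 0.337^0.3268 = 5 / 0.7009 = 7.134
A = (11/7.134)^(1/0.3268) ⇒ ln A = ln(1.542)/0.3268 = 1.3250
A = e^1.3250 ≈ 3.762 mi²

3.8 mi²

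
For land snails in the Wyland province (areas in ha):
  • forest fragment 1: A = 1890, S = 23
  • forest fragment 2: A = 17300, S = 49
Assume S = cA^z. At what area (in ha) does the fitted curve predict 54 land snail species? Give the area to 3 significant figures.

z = ln(49/23) / ln(17300/1890) = 0.7563 / 2.2141 = 0.3416
c = 23 / 1890^0.3416 = 23 / 13.16 = 1.748
A = (54/1.748)^(1/0.3416) ⇒ ln A = ln(30.89)/0.3416 = 10.0429
A = e^10.0429 ≈ 22992 ha

23000 ha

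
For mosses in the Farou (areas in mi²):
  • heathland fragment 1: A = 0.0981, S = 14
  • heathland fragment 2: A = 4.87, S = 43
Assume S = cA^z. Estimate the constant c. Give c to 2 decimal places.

z = ln(S₂/S₁) / ln(A₂/A₁) = ln(43/14) / ln(4.87/0.0981) = 1.1221 / 3.9049 = 0.2874
c = S₁ / A₁^z = 14 / 0.0981^0.2874 = 14 / 0.5131 = 27.28

27.28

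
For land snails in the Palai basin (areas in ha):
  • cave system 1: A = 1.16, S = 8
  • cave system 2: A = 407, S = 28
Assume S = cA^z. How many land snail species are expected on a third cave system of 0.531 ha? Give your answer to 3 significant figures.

6.77

z = ln(28/8) / ln(407/1.16) = 1.2528 / 5.8604 = 0.2138
c = 8 / 1.16^0.2138 = 8 / 1.032 = 7.75
S₃ = 7.75 × 0.531^0.2138 = 7.75 × 0.8734 ≈ 6.769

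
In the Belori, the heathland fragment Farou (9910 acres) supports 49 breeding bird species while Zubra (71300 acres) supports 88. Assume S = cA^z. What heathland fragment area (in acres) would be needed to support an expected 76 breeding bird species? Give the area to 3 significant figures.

43500 acres

z = ln(88/49) / ln(71300/9910) = 0.5855 / 1.9734 = 0.2967
c = 49 / 9910^0.2967 = 49 / 15.33 = 3.195
A = (76/3.195)^(1/0.2967) ⇒ ln A = ln(23.78)/0.2967 = 10.6806
A = e^10.6806 ≈ 43502 acres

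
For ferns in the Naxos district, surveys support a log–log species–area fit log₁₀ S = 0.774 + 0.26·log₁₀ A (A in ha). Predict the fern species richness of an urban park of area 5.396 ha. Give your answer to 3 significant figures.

S = 5.943 × 5.396^0.26
ln S = ln 5.943 + 0.26 × ln 5.396 = 1.7822 + 0.26 × 1.6857 = 2.2205
S = e^2.2205 ≈ 9.212

9.21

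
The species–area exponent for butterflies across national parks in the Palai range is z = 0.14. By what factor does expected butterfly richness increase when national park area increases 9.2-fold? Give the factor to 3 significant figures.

S₂/S₁ = (A₂/A₁)^z = 9.2^0.14
ln(S₂/S₁) = 0.14 × ln 9.2 = 0.14 × 2.2192 = 0.3107
S₂/S₁ = e^0.3107 ≈ 1.364

1.36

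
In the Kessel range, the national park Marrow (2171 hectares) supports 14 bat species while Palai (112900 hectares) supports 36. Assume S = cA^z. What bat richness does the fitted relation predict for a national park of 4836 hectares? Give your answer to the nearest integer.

z = ln(36/14) / ln(112900/2171) = 0.9445 / 3.9513 = 0.2390
c = 14 / 2171^0.2390 = 14 / 6.274 = 2.231
S₃ = 2.231 × 4836^0.2390 = 2.231 × 7.598 ≈ 16.95

17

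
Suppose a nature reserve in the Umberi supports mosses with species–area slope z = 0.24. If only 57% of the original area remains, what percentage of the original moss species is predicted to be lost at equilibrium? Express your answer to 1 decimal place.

12.6%

S_new/S_old = (A_new/A_old)^z = 0.57^0.24
= exp(0.24 × ln 0.57) = exp(0.24 × -0.5621) = exp(-0.1349) ≈ 0.8738
Fraction lost = 1 − 0.8738 = 0.1262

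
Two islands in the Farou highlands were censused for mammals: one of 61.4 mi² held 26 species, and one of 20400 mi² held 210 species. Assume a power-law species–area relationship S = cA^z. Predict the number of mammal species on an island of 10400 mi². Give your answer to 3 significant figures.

z = ln(210/26) / ln(20400/61.4) = 2.0890 / 5.8059 = 0.3598
c = 26 / 61.4^0.3598 = 26 / 4.399 = 5.91
S₃ = 5.91 × 10400^0.3598 = 5.91 × 27.88 ≈ 164.8

165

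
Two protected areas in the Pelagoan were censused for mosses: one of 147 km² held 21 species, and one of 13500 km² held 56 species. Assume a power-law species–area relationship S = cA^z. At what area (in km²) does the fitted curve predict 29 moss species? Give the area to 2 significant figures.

650 km²

z = ln(56/21) / ln(13500/147) = 0.9808 / 4.5200 = 0.2170
c = 21 / 147^0.2170 = 21 / 2.953 = 7.111
A = (29/7.111)^(1/0.2170) ⇒ ln A = ln(4.078)/0.2170 = 6.4779
A = e^6.4779 ≈ 650.6 km²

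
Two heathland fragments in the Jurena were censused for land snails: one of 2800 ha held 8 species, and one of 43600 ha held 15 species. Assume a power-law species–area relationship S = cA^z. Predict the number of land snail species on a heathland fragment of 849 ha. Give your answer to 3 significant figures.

6.09

z = ln(15/8) / ln(43600/2800) = 0.6286 / 2.7454 = 0.2290
c = 8 / 2800^0.2290 = 8 / 6.156 = 1.3
S₃ = 1.3 × 849^0.2290 = 1.3 × 4.684 ≈ 6.087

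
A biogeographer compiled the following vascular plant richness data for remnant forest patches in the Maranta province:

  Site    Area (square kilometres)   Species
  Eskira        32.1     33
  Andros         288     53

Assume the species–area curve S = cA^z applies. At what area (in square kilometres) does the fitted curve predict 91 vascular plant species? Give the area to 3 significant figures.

3520 square kilometres

z = ln(53/33) / ln(288/32.1) = 0.4738 / 2.1941 = 0.2159
c = 33 / 32.1^0.2159 = 33 / 2.115 = 15.6
A = (91/15.6)^(1/0.2159) ⇒ ln A = ln(5.832)/0.2159 = 8.1663
A = e^8.1663 ≈ 3520 square kilometres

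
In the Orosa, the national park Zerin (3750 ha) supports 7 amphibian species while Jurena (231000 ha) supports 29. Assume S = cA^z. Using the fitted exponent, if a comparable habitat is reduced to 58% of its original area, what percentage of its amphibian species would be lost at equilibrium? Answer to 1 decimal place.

z = ln(29/7) / ln(231000/3750) = 1.4214 / 4.1207 = 0.3449
S_new/S_old = (A_new/A_old)^z = 0.58^0.3449 = exp(0.3449 × -0.5447) = 0.8287
Fraction lost = 1 − 0.8287 = 0.1713

17.1%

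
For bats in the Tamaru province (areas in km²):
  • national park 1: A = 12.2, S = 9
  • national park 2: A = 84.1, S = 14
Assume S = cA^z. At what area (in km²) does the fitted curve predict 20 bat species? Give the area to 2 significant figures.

400 km²

z = ln(14/9) / ln(84.1/12.2) = 0.4418 / 1.9306 = 0.2289
c = 9 / 12.2^0.2289 = 9 / 1.773 = 5.077
A = (20/5.077)^(1/0.2289) ⇒ ln A = ln(3.939)/0.2289 = 5.9905
A = e^5.9905 ≈ 399.6 km²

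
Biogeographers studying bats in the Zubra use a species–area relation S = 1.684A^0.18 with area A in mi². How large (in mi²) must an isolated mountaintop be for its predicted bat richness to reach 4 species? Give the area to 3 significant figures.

4 = 1.684 × A^0.18  ⇒  A^0.18 = 4/1.684 = 2.375
ln A = ln(2.375) / 0.18 = 0.8651 / 0.18 = 4.8062
A = e^4.8062 ≈ 122.3 mi²

122 mi²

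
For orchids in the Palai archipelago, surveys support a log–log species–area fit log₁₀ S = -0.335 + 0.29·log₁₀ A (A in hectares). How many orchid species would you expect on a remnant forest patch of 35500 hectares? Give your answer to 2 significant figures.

S = 0.4624 × 35500^0.29 = 0.4624 × 20.87 ≈ 9.651

9.7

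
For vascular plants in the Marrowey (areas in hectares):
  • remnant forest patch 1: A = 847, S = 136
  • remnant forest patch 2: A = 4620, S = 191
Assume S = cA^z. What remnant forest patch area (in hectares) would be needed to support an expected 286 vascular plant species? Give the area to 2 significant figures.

z = ln(191/136) / ln(4620/847) = 0.3396 / 1.6964 = 0.2002
c = 136 / 847^0.2002 = 136 / 3.856 = 35.27
A = (286/35.27)^(1/0.2002) ⇒ ln A = ln(8.109)/0.2002 = 10.4548
A = e^10.4548 ≈ 34710 hectares

35000 hectares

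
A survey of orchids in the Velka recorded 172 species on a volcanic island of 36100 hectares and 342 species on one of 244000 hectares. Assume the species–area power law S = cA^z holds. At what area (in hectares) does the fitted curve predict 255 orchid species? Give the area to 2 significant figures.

z = ln(342/172) / ln(244000/36100) = 0.6873 / 1.9109 = 0.3597
c = 172 / 36100^0.3597 = 172 / 43.58 = 3.947
A = (255/3.947)^(1/0.3597) ⇒ ln A = ln(64.61)/0.3597 = 11.5888
A = e^11.5888 ≈ 107883 hectares

110000 hectares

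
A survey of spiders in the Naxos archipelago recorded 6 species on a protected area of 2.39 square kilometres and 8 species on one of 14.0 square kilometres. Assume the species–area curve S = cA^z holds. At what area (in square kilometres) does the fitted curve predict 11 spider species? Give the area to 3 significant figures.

z = ln(8/6) / ln(14/2.39) = 0.2877 / 1.7678 = 0.1627
c = 6 / 2.39^0.1627 = 6 / 1.152 = 5.207
A = (11/5.207)^(1/0.1627) ⇒ ln A = ln(2.113)/0.1627 = 4.5959
A = e^4.5959 ≈ 99.08 square kilometres

99.1 square kilometres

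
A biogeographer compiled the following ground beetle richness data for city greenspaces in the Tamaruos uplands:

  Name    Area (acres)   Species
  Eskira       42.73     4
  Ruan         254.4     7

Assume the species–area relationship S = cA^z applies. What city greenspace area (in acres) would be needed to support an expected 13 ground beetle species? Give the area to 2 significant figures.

1800 acres

z = ln(7/4) / ln(254.4/42.73) = 0.5596 / 1.7840 = 0.3137
c = 4 / 42.73^0.3137 = 4 / 3.247 = 1.232
A = (13/1.232)^(1/0.3137) ⇒ ln A = ln(10.55)/0.3137 = 7.5124
A = e^7.5124 ≈ 1831 acres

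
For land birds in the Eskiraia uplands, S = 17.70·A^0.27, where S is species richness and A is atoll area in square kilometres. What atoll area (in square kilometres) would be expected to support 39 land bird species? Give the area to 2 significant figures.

39 = 17.7 × A^0.27  ⇒  A^0.27 = 39/17.7 = 2.203
ln A = ln(2.203) / 0.27 = 0.7900 / 0.27 = 2.9259
A = e^2.9259 ≈ 18.65 square kilometres

19 square kilometres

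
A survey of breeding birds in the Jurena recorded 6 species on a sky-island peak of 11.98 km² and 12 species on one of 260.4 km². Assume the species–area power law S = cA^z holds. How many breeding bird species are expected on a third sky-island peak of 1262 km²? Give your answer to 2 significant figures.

z = ln(12/6) / ln(260.4/11.98) = 0.6931 / 3.0790 = 0.2251
c = 6 / 11.98^0.2251 = 6 / 1.749 = 3.431
S₃ = 3.431 × 1262^0.2251 = 3.431 × 4.99 ≈ 17.12

17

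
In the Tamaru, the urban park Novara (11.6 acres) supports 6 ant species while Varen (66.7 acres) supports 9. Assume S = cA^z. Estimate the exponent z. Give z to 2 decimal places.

Taking logs: ln S = ln c + z ln A, so z = (ln S₂ − ln S₁)/(ln A₂ − ln A₁).
z = ln(9/6) / ln(66.7/11.6) = ln(1.5) / ln(5.75) = 0.4055 / 1.7492 = 0.2318

0.23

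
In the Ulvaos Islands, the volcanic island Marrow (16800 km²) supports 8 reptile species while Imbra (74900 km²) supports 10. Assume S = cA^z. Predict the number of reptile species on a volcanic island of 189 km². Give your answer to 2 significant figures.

z = ln(10/8) / ln(74900/16800) = 0.2231 / 1.4948 = 0.1493
c = 8 / 16800^0.1493 = 8 / 4.273 = 1.872
S₃ = 1.872 × 189^0.1493 = 1.872 × 2.187 ≈ 4.094

4.1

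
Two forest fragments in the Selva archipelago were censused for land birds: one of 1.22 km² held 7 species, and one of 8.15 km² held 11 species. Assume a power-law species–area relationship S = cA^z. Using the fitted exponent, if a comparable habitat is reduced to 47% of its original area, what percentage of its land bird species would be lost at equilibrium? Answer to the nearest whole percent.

z = ln(11/7) / ln(8.15/1.22) = 0.4520 / 1.8992 = 0.2380
S_new/S_old = (A_new/A_old)^z = 0.47^0.2380 = exp(0.2380 × -0.7550) = 0.8355
Fraction lost = 1 − 0.8355 = 0.1645

16%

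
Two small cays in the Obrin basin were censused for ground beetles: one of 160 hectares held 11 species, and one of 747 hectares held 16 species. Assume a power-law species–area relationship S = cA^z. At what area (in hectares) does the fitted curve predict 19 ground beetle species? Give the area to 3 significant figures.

z = ln(16/11) / ln(747/160) = 0.3747 / 1.5409 = 0.2432
c = 11 / 160^0.2432 = 11 / 3.435 = 3.202
A = (19/3.202)^(1/0.2432) ⇒ ln A = ln(5.934)/0.2432 = 7.3228
A = e^7.3228 ≈ 1514 hectares

1510 hectares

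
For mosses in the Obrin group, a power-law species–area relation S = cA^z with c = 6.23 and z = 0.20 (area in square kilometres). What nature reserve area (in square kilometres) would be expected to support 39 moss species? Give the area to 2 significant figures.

9600 square kilometres

39 = 6.23 × A^0.2  ⇒  A^0.2 = 39/6.23 = 6.26
ln A = ln(6.26) / 0.2 = 1.8342 / 0.2 = 9.1709
A = e^9.1709 ≈ 9614 square kilometres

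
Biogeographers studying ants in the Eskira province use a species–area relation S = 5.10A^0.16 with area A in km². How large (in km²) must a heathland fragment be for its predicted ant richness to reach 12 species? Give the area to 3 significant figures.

210 km²

12 = 5.1 × A^0.16  ⇒  A^0.16 = 12/5.1 = 2.353
ln A = ln(2.353) / 0.16 = 0.8557 / 0.16 = 5.3479
A = e^5.3479 ≈ 210.2 km²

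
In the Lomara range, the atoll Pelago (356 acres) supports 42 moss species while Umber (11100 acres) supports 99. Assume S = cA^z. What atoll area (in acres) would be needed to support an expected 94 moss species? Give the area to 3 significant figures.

9020 acres

z = ln(99/42) / ln(11100/356) = 0.8575 / 3.4398 = 0.2493
c = 42 / 356^0.2493 = 42 / 4.325 = 9.71
A = (94/9.71)^(1/0.2493) ⇒ ln A = ln(9.68)/0.2493 = 9.1068
A = e^9.1068 ≈ 9016 acres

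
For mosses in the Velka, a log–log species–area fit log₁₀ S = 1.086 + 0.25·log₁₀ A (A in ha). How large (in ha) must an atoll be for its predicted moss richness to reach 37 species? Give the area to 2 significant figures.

37 = 12.19 × A^0.25  ⇒  A^0.25 = 37/12.19 = 3.035
ln A = ln(3.035) / 0.25 = 1.1103 / 0.25 = 4.4412
A = e^4.4412 ≈ 84.88 ha

85 ha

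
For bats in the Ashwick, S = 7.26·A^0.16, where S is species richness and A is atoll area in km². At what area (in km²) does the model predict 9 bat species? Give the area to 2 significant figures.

3.8 km²

9 = 7.26 × A^0.16  ⇒  A^0.16 = 9/7.26 = 1.24
ln A = ln(1.24) / 0.16 = 0.2148 / 0.16 = 1.3428
A = e^1.3428 ≈ 3.83 km²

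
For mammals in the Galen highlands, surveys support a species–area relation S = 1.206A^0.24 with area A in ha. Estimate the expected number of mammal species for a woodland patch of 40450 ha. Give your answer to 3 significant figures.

15.4

S = 1.206 × 40450^0.24
ln S = ln 1.206 + 0.24 × ln 40450 = 0.1873 + 0.24 × 10.6078 = 2.7332
S = e^2.7332 ≈ 15.38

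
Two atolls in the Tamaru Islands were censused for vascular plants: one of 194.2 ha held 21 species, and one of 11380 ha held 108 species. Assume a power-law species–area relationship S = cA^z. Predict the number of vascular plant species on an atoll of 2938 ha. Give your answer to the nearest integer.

63

z = ln(108/21) / ln(11380/194.2) = 1.6376 / 4.0707 = 0.4023
c = 21 / 194.2^0.4023 = 21 / 8.328 = 2.522
S₃ = 2.522 × 2938^0.4023 = 2.522 × 24.84 ≈ 62.64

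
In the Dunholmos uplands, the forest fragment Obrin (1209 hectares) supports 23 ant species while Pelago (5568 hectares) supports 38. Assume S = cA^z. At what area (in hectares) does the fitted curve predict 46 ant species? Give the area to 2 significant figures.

10000 hectares

z = ln(38/23) / ln(5568/1209) = 0.5021 / 1.5272 = 0.3288
c = 23 / 1209^0.3288 = 23 / 10.31 = 2.23
A = (46/2.23)^(1/0.3288) ⇒ ln A = ln(20.63)/0.3288 = 9.2059
A = e^9.2059 ≈ 9956 hectares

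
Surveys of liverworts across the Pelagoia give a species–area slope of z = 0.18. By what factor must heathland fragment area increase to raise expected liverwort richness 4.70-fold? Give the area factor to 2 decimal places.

(A₂/A₁)^0.18 = 4.7, so A₂/A₁ = 4.7^(1/0.18) = 4.7^5.556
ln(A₂/A₁) = ln 4.7 / 0.18 = 1.5476 / 0.18 = 8.5976
A₂/A₁ = e^8.5976 ≈ 5418

5418.47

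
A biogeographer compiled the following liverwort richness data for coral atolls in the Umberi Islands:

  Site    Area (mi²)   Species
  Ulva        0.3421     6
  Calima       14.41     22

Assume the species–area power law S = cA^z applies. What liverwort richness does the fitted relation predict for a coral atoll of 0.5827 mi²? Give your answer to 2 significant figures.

z = ln(22/6) / ln(14.41/0.3421) = 1.2993 / 3.7406 = 0.3473
c = 6 / 0.3421^0.3473 = 6 / 0.689 = 8.709
S₃ = 8.709 × 0.5827^0.3473 = 8.709 × 0.8289 ≈ 7.219

7.2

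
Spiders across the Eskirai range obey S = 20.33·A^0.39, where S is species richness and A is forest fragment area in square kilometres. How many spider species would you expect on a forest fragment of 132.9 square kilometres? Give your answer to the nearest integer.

S = 20.33 × 132.9^0.39
ln S = ln 20.33 + 0.39 × ln 132.9 = 3.0121 + 0.39 × 4.8896 = 4.9190
S = e^4.9190 ≈ 136.9

137 species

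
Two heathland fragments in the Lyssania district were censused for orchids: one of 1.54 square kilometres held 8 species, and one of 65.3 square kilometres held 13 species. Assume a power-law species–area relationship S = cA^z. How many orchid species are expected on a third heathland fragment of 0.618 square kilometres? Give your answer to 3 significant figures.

7.11

z = ln(13/8) / ln(65.3/1.54) = 0.4855 / 3.7472 = 0.1296
c = 8 / 1.54^0.1296 = 8 / 1.058 = 7.565
S₃ = 7.565 × 0.618^0.1296 = 7.565 × 0.9395 ≈ 7.107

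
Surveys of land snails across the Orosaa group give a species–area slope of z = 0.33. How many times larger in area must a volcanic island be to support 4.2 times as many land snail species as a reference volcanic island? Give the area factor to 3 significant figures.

77.4

(A₂/A₁)^0.33 = 4.2, so A₂/A₁ = 4.2^(1/0.33) = 4.2^3.03
ln(A₂/A₁) = ln 4.2 / 0.33 = 1.4351 / 0.33 = 4.3487
A₂/A₁ = e^4.3487 ≈ 77.38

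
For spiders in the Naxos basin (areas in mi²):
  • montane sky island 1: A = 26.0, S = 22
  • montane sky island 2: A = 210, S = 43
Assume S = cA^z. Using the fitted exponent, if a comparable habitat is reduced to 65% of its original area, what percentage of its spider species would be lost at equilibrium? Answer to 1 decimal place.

z = ln(43/22) / ln(210/26) = 0.6702 / 2.0890 = 0.3208
S_new/S_old = (A_new/A_old)^z = 0.65^0.3208 = exp(0.3208 × -0.4308) = 0.8709
Fraction lost = 1 − 0.8709 = 0.1291

12.9%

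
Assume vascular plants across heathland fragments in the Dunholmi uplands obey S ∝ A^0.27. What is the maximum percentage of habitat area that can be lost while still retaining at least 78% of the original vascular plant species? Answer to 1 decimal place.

Need (A_new/A_old)^0.27 = 0.78, so A_new/A_old = 0.78^(1/0.27) = 0.78^3.704
ln(A_new/A_old) = ln 0.78 / 0.27 = -0.2485 / 0.27 = -0.9202
A_new/A_old = e^-0.9202 ≈ 0.3984
Fraction that can be lost = 1 − 0.3984 = 0.6016

60.2%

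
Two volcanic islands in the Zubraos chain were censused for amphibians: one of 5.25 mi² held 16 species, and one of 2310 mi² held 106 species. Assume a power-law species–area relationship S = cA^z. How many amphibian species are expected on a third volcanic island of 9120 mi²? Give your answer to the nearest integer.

z = ln(106/16) / ln(2310/5.25) = 1.8909 / 6.0868 = 0.3106
c = 16 / 5.25^0.3106 = 16 / 1.674 = 9.559
S₃ = 9.559 × 9120^0.3106 = 9.559 × 16.99 ≈ 162.4

162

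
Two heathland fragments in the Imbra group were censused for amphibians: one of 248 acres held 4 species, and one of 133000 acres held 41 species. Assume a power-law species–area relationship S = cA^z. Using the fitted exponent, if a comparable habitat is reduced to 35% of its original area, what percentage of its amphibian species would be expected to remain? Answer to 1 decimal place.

z = ln(41/4) / ln(133000/248) = 2.3273 / 6.2847 = 0.3703
S_new/S_old = (A_new/A_old)^z = 0.35^0.3703 = exp(0.3703 × -1.0498) = 0.6779

67.8%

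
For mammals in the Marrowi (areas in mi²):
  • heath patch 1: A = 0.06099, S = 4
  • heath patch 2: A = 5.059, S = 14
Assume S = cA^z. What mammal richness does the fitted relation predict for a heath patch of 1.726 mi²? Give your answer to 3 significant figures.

z = ln(14/4) / ln(5.059/0.06099) = 1.2528 / 4.4182 = 0.2835
c = 4 / 0.06099^0.2835 = 4 / 0.4524 = 8.841
S₃ = 8.841 × 1.726^0.2835 = 8.841 × 1.167 ≈ 10.32

10.3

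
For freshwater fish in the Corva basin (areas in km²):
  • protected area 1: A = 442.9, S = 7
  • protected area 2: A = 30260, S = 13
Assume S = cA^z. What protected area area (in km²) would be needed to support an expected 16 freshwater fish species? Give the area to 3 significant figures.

125000 km²

z = ln(13/7) / ln(30260/442.9) = 0.6190 / 4.2242 = 0.1465
c = 7 / 442.9^0.1465 = 7 / 2.442 = 2.866
A = (16/2.866)^(1/0.1465) ⇒ ln A = ln(5.582)/0.1465 = 11.7345
A = e^11.7345 ≈ 124802 km²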